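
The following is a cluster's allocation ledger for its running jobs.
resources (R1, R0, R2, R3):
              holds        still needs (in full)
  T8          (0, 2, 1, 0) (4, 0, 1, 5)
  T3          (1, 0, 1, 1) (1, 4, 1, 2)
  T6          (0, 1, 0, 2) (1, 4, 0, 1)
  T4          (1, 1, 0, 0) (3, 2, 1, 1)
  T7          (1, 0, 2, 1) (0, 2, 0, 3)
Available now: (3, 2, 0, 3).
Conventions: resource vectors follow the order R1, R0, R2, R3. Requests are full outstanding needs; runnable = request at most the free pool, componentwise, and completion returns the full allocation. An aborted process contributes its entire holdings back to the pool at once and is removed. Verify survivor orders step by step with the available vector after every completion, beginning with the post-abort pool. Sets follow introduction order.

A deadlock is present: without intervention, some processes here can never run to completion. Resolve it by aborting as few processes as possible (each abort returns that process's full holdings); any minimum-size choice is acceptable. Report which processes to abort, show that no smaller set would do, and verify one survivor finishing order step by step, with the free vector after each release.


The answer: abort T3.
Key observation: T8 had no path to completion before; after the abort of T3 ((1, 0, 1, 1) returned), step 3 is where it fits.
No smaller set exists: with zero aborts the deadlock remains.
Survivors finish in the order: T4, T7, T8, T6. Verifying each step (pool after the aborts first):
  pool = (4, 2, 1, 4)
  T4: need (3, 2, 1, 1) fits (4, 2, 1, 4); releases (1, 1, 0, 0), pool now (5, 3, 1, 4)
  T7: need (0, 2, 0, 3) fits (5, 3, 1, 4); releases (1, 0, 2, 1), pool now (6, 3, 3, 5)
  T8: need (4, 0, 1, 5) fits (6, 3, 3, 5); releases (0, 2, 1, 0), pool now (6, 5, 4, 5)
  T6: need (1, 4, 0, 1) fits (6, 5, 4, 5); releases (0, 1, 0, 2), pool now (6, 6, 4, 7)


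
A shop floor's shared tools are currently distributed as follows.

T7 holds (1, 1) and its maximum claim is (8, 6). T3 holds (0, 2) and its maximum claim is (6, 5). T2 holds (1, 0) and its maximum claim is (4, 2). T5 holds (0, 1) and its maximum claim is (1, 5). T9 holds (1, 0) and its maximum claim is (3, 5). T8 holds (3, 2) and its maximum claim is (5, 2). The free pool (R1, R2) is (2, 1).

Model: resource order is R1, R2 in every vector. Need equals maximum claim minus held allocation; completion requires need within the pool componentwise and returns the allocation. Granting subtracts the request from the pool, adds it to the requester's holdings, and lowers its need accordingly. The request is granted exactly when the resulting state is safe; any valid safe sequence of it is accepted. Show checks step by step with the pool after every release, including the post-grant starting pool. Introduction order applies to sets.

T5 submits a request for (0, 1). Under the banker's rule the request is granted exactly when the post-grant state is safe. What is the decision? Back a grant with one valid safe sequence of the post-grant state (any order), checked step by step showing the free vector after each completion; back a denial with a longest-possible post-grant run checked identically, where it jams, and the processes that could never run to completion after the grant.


DENY. Granting would leave the state unsafe.
Key observation: no order helps: past T8, T2, the free pool tops out at (6, 2), below what each blocked process needs in R2.
On the post-grant state, T8, T2 is a maximal run — nothing extends it. Verifying each step:
  pool = (2, 0)
  T8 needs (2, 0) <= (2, 0) -> finishes; pool += (3, 2) = (5, 2)
  T2 needs (3, 2) <= (5, 2) -> finishes; pool += (1, 0) = (6, 2)
  blocked: T7 wants (7, 5), pool (6, 2) — not enough R1 and R2
  blocked: T3 wants (6, 3), pool (6, 2) — not enough R2
  blocked: T5 wants (1, 3), pool (6, 2) — not enough R2
  blocked: T9 wants (2, 5), pool (6, 2) — not enough R2
Had the request been granted, T7, T3, T5 and T9 could never finish.


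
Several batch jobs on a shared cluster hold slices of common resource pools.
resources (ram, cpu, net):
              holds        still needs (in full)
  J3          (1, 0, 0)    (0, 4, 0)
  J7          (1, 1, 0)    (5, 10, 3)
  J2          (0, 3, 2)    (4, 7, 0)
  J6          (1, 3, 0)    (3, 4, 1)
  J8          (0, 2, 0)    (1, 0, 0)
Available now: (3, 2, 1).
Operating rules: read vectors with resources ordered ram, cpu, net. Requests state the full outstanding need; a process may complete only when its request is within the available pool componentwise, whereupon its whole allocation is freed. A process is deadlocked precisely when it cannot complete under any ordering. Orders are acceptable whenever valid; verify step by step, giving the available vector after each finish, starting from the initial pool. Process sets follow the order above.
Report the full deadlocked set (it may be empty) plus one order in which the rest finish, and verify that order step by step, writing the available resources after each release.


Nothing here is deadlocked.
Key observation: there is always a runnable process — J8 first — so the state unwinds completely.
One completion order for the rest: J8, J6, J3, J2, J7. Verifying each step:
  pool = (3, 2, 1)
  J8: need (1, 0, 0) fits (3, 2, 1); releases (0, 2, 0), pool now (3, 4, 1)
  J6: need (3, 4, 1) fits (3, 4, 1); releases (1, 3, 0), pool now (4, 7, 1)
  J3: need (0, 4, 0) fits (4, 7, 1); releases (1, 0, 0), pool now (5, 7, 1)
  J2: need (4, 7, 0) fits (5, 7, 1); releases (0, 3, 2), pool now (5, 10, 3)
  J7: need (5, 10, 3) fits (5, 10, 3); releases (1, 1, 0), pool now (6, 11, 3)


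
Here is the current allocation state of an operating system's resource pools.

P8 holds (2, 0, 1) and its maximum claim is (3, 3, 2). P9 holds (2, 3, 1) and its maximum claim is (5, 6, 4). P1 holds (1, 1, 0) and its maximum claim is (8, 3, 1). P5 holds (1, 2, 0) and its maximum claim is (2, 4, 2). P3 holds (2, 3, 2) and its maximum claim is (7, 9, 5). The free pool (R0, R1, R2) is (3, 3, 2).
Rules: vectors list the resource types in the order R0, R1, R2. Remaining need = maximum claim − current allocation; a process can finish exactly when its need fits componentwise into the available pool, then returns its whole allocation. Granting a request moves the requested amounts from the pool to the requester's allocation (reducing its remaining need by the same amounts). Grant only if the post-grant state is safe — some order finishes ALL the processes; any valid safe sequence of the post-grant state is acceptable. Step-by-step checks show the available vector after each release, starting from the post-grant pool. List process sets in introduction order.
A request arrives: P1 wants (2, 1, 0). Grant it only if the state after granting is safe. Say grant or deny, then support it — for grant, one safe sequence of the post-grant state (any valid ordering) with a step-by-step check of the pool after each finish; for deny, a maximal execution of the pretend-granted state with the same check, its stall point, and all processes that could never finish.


GRANT — the state after the grant stays safe, e.g. via P5, P8, P9, P3, P1.
Key observation: with (1, 2, 2) left after the transfer, P5 can run at once — the state stays safe.
Verifying the post-grant state step by step:
  pool = (1, 2, 2)
  run P5 (needs (1, 2, 2), free (1, 2, 2)); after release of (1, 2, 0) the pool is (2, 4, 2)
  run P8 (needs (1, 3, 1), free (2, 4, 2)); after release of (2, 0, 1) the pool is (4, 4, 3)
  run P9 (needs (3, 3, 3), free (4, 4, 3)); after release of (2, 3, 1) the pool is (6, 7, 4)
  run P3 (needs (5, 6, 3), free (6, 7, 4)); after release of (2, 3, 2) the pool is (8, 10, 6)
  run P1 (needs (5, 1, 1), free (8, 10, 6)); after release of (3, 2, 0) the pool is (11, 12, 6)


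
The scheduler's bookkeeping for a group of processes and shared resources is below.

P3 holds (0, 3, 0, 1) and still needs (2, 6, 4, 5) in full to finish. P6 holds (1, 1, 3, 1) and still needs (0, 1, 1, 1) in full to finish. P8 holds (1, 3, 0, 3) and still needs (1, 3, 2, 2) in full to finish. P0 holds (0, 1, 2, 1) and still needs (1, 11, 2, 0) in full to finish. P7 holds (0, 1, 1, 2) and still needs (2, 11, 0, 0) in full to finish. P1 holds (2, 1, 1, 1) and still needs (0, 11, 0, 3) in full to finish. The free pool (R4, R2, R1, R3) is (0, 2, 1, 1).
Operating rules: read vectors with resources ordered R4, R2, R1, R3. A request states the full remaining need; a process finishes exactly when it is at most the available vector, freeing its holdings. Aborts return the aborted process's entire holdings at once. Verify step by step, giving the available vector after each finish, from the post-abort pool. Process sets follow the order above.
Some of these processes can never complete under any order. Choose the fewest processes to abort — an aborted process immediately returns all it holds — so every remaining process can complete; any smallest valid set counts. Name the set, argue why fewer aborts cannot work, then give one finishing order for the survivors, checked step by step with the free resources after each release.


The answer: abort P7 and P1.
Key observation: P0 could never have finished before the abort; with (2, 2, 2, 3) returned by P7 and P1, it fits at step 4.
Minimality, checking each single-abort alternative: P3 alone leaves P0 blocked (short on R2); P6 alone leaves P0 blocked (short on R2); P8 alone leaves P0 blocked (short on R2); P0 alone leaves P7 blocked (short on R2); P7 alone leaves P0 blocked (short on R2); P1 alone leaves P0 blocked (short on R2).
The survivors complete as P8, P6, P3, P0. Walking it through (starting from the post-abort pool):
  pool = (2, 4, 3, 4)
  P8 needs (1, 3, 2, 2) <= (2, 4, 3, 4) -> finishes; pool += (1, 3, 0, 3) = (3, 7, 3, 7)
  P6 needs (0, 1, 1, 1) <= (3, 7, 3, 7) -> finishes; pool += (1, 1, 3, 1) = (4, 8, 6, 8)
  P3 needs (2, 6, 4, 5) <= (4, 8, 6, 8) -> finishes; pool += (0, 3, 0, 1) = (4, 11, 6, 9)
  P0 needs (1, 11, 2, 0) <= (4, 11, 6, 9) -> finishes; pool += (0, 1, 2, 1) = (4, 12, 8, 10)


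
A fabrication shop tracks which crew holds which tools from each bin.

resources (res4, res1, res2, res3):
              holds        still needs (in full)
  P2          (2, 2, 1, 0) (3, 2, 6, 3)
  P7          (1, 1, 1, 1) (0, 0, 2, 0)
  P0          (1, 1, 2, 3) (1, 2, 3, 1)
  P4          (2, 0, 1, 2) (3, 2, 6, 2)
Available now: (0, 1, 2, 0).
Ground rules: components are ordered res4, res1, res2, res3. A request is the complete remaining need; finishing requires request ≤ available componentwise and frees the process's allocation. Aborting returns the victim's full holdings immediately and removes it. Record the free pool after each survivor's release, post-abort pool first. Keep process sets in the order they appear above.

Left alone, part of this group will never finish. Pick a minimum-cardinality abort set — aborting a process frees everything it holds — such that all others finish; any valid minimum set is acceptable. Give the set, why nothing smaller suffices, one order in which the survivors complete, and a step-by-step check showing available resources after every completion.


Minimum abort set: P2.
Key observation: P4 had no path to completion before; after the abort of P2 ((2, 2, 1, 0) returned), step 3 is where it fits.
No smaller set exists: with zero aborts the deadlock remains.
The survivors complete as P7, P0, P4. Check, step by step (starting from the post-abort pool):
  pool = (2, 3, 3, 0)
  run P7 (needs (0, 0, 2, 0), free (2, 3, 3, 0)); after release of (1, 1, 1, 1) the pool is (3, 4, 4, 1)
  run P0 (needs (1, 2, 3, 1), free (3, 4, 4, 1)); after release of (1, 1, 2, 3) the pool is (4, 5, 6, 4)
  run P4 (needs (3, 2, 6, 2), free (4, 5, 6, 4)); after release of (2, 0, 1, 2) the pool is (6, 5, 7, 6)


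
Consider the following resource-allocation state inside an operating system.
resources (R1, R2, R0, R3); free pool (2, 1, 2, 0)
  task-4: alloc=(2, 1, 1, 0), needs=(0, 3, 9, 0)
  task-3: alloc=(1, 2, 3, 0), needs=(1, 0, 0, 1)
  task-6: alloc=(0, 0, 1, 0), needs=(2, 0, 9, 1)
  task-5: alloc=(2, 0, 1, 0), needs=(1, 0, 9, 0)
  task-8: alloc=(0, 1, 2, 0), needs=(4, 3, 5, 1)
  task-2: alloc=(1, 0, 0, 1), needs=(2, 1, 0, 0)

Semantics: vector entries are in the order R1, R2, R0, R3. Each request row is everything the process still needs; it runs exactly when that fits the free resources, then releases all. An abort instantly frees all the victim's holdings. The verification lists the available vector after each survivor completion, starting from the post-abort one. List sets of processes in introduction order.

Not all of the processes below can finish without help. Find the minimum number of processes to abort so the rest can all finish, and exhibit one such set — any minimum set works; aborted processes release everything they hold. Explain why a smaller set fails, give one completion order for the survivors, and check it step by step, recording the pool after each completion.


Abort task-6 and task-5.
Key observation: aborting task-6 and task-5 returns (2, 0, 2, 0), and task-4 — hopeless before — runs at step 4 with the returned capacity in the pool.
No one abort is enough; case by case: task-4 alone leaves task-6 blocked (short on R0); task-3 alone leaves task-4 blocked (short on R0); task-6 alone leaves task-4 blocked (short on R0); task-5 alone leaves task-4 blocked (short on R0); task-8 alone leaves task-4 blocked (short on R0); task-2 alone leaves task-4 blocked (short on R0).
Survivors finish in the order: task-2, task-3, task-8, task-4. Step-by-step check (pool after the aborts first):
  pool = (4, 1, 4, 0)
  run task-2 (needs (2, 1, 0, 0), free (4, 1, 4, 0)); after release of (1, 0, 0, 1) the pool is (5, 1, 4, 1)
  run task-3 (needs (1, 0, 0, 1), free (5, 1, 4, 1)); after release of (1, 2, 3, 0) the pool is (6, 3, 7, 1)
  run task-8 (needs (4, 3, 5, 1), free (6, 3, 7, 1)); after release of (0, 1, 2, 0) the pool is (6, 4, 9, 1)
  run task-4 (needs (0, 3, 9, 0), free (6, 4, 9, 1)); after release of (2, 1, 1, 0) the pool is (8, 5, 10, 1)


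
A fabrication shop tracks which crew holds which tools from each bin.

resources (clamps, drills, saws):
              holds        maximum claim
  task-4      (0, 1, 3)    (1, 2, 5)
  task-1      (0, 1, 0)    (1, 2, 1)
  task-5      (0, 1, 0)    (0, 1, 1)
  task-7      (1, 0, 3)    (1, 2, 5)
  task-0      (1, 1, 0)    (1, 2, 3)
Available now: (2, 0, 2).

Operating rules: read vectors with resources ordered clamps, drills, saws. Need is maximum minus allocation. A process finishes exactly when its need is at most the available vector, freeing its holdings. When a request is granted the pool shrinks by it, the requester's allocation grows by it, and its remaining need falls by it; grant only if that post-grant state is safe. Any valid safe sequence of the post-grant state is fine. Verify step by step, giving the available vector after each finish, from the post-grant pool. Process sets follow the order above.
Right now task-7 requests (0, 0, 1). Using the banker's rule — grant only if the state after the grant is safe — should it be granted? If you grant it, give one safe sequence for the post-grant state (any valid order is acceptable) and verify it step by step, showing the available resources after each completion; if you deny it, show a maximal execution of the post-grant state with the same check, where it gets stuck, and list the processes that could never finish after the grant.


GRANT. The post-grant state is safe; one safe sequence: task-5, task-1, task-7, task-4, task-0.
Key observation: the grant leaves (2, 0, 1) free — enough for task-5, whose release restarts the cascade.
Verifying the post-grant state step by step:
  pool = (2, 0, 1)
  task-5: need (0, 0, 1) fits (2, 0, 1); releases (0, 1, 0), pool now (2, 1, 1)
  task-1: need (1, 1, 1) fits (2, 1, 1); releases (0, 1, 0), pool now (2, 2, 1)
  task-7: need (0, 2, 1) fits (2, 2, 1); releases (1, 0, 4), pool now (3, 2, 5)
  task-4: need (1, 1, 2) fits (3, 2, 5); releases (0, 1, 3), pool now (3, 3, 8)
  task-0: need (0, 1, 3) fits (3, 3, 8); releases (1, 1, 0), pool now (4, 4, 8)


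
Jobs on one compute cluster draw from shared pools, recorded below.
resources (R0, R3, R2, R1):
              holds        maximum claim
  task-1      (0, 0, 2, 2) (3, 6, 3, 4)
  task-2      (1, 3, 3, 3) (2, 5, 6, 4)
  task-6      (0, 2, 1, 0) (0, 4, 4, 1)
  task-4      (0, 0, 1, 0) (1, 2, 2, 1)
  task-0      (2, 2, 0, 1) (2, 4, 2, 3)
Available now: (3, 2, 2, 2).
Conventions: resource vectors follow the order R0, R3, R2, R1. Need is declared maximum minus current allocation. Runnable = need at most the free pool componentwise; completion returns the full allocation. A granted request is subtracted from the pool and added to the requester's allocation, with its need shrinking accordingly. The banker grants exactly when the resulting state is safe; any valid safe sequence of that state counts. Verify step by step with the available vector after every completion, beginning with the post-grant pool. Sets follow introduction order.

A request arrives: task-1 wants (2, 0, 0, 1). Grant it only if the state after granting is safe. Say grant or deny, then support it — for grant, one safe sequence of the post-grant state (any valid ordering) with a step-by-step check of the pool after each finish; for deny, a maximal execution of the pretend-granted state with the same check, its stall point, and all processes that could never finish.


GRANT — the state after the grant stays safe, e.g. via task-4, task-2, task-0, task-1, task-6.
Key observation: the grant leaves (1, 2, 2, 1) free — enough for task-4, whose release restarts the cascade.
Check on the post-grant state, step by step:
  pool = (1, 2, 2, 1)
  task-4: need (1, 2, 1, 1) fits (1, 2, 2, 1); releases (0, 0, 1, 0), pool now (1, 2, 3, 1)
  task-2: need (1, 2, 3, 1) fits (1, 2, 3, 1); releases (1, 3, 3, 3), pool now (2, 5, 6, 4)
  task-0: need (0, 2, 2, 2) fits (2, 5, 6, 4); releases (2, 2, 0, 1), pool now (4, 7, 6, 5)
  task-1: need (1, 6, 1, 1) fits (4, 7, 6, 5); releases (2, 0, 2, 3), pool now (6, 7, 8, 8)
  task-6: need (0, 2, 3, 1) fits (6, 7, 8, 8); releases (0, 2, 1, 0), pool now (6, 9, 9, 8)


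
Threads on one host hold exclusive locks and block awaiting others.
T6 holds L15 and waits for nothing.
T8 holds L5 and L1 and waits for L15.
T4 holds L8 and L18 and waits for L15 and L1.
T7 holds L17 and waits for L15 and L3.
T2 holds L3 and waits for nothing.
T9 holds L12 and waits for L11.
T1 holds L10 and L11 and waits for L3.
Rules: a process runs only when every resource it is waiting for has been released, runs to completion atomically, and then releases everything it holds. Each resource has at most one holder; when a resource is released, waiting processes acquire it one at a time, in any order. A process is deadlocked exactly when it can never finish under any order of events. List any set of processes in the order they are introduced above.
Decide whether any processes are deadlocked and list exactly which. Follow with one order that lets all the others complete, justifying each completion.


No process is deadlocked.
Key observation: all waits point, directly or indirectly, at processes that can finish, so nothing is permanently blocked.
A valid finishing order for the others: T2, T6, T1, T9, T8, T4, T7.
Verifying each step:
  T2 waits on nothing -> runs at once and releases L3
  T6 waits on nothing -> runs at once and releases L15
  T1: everything it awaited (L3) is free; runs, freeing L10 and L11
  T9: everything it awaited (L11) is free; runs, freeing L12
  T8: everything it awaited (L15) is free; runs, freeing L5 and L1
  T4: everything it awaited (L15 and L1) is free; runs, freeing L8 and L18
  T7: everything it awaited (L15 and L3) is free; runs, freeing L17


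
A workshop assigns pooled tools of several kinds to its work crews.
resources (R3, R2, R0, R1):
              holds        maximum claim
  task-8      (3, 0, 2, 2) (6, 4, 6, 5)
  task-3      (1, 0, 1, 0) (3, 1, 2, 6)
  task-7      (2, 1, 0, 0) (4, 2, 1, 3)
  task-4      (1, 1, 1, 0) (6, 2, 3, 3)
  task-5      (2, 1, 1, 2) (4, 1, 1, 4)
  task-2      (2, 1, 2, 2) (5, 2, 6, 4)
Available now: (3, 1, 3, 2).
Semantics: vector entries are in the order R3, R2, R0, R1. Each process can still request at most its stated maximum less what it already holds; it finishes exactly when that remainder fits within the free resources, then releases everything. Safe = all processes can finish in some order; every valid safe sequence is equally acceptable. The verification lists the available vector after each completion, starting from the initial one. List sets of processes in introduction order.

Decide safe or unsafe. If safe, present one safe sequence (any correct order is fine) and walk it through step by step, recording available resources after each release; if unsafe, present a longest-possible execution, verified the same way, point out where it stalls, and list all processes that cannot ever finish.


SAFE. One safe sequence: task-5, task-4, task-2, task-8, task-3, task-7.
Key observation: at task-5 the run first touches a limit — (2, 0, 0, 2) against (3, 1, 3, 2), exact on a resource it actually requests.
Verifying each step:
  pool = (3, 1, 3, 2)
  task-5 needs (2, 0, 0, 2) <= (3, 1, 3, 2) -> finishes; pool += (2, 1, 1, 2) = (5, 2, 4, 4)
  task-4 needs (5, 1, 2, 3) <= (5, 2, 4, 4) -> finishes; pool += (1, 1, 1, 0) = (6, 3, 5, 4)
  task-2 needs (3, 1, 4, 2) <= (6, 3, 5, 4) -> finishes; pool += (2, 1, 2, 2) = (8, 4, 7, 6)
  task-8 needs (3, 4, 4, 3) <= (8, 4, 7, 6) -> finishes; pool += (3, 0, 2, 2) = (11, 4, 9, 8)
  task-3 needs (2, 1, 1, 6) <= (11, 4, 9, 8) -> finishes; pool += (1, 0, 1, 0) = (12, 4, 10, 8)
  task-7 needs (2, 1, 1, 3) <= (12, 4, 10, 8) -> finishes; pool += (2, 1, 0, 0) = (14, 5, 10, 8)


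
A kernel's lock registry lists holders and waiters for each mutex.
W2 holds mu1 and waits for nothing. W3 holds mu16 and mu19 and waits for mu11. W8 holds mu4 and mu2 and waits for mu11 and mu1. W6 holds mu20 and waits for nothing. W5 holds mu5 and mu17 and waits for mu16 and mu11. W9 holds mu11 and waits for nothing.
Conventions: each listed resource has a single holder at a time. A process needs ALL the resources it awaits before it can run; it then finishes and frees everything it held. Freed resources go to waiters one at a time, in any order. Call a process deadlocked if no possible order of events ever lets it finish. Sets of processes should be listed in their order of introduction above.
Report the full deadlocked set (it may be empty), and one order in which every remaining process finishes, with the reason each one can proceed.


Nothing here is deadlocked.
Key observation: the wait graph is acyclic; completion cascades from the unblocked processes through everyone else.
One completion order for the rest: W2, W9, W3, W6, W5, W8.
Walking it through:
  W2: no waits; runs immediately, freeing mu1
  W9: no waits; runs immediately, freeing mu11
  run W3 (all its waits — mu11 — are resolved); releases mu16 and mu19
  W6: no waits; runs immediately, freeing mu20
  run W5 (all its waits — mu16 and mu11 — are resolved); releases mu5 and mu17
  run W8 (all its waits — mu11 and mu1 — are resolved); releases mu4 and mu2


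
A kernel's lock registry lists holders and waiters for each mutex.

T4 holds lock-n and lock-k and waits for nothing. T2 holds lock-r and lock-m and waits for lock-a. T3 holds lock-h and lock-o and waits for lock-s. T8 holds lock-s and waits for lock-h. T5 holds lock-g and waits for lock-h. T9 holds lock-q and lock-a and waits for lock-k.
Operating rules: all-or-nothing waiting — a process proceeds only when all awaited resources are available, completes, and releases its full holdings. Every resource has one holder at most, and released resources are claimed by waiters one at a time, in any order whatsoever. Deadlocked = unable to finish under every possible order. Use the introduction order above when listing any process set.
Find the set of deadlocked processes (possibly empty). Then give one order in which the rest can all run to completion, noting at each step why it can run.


Deadlocked set: T3, T8 and T5.
Key observation: the cycle T3 -> T8 -> T3 can never break — each member waits on the next; T5 waits into the deadlock from upstream.
A valid finishing order for the others: T4, T9, T2.
Verifying each step:
  run T4 (it waits on nothing); releases lock-n and lock-k
  run T9 (all its waits — lock-k — are resolved); releases lock-q and lock-a
  run T2 (all its waits — lock-a — are resolved); releases lock-r and lock-m


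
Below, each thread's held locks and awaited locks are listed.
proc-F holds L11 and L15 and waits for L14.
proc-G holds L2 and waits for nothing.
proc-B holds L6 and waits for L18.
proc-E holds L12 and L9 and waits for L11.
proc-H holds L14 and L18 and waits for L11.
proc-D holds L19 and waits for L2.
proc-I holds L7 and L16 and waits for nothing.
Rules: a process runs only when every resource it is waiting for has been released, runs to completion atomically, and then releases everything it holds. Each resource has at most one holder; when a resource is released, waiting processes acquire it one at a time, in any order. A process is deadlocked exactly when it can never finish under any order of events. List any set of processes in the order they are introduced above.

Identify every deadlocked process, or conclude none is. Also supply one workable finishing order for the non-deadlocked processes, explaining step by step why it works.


Deadlocked: proc-F, proc-B, proc-E and proc-H.
Key observation: the wait chain closes on itself along proc-F -> proc-H -> proc-F; proc-B and proc-E wait into the deadlock from upstream.
The rest can finish in the order proc-G, proc-D, proc-I.
Check, step by step:
  run proc-G (it waits on nothing); releases L2
  proc-D: everything it awaited (L2) is free; runs, freeing L19
  run proc-I (it waits on nothing); releases L7 and L16


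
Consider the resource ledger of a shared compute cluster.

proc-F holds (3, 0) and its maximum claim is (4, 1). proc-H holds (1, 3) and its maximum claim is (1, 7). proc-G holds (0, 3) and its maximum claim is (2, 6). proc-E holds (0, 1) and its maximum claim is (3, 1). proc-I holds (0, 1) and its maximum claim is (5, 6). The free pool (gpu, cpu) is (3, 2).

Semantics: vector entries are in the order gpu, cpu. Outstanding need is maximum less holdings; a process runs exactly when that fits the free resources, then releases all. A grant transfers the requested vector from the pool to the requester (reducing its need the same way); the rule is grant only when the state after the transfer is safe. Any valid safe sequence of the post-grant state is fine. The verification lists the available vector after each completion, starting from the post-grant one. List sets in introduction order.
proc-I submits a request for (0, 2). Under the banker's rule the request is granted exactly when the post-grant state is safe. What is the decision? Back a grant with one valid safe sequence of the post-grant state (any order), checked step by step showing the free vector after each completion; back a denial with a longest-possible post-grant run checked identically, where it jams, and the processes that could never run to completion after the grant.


DENY — the pretend-granted state is unsafe.
Key observation: after proc-E, proc-F complete, (6, 1) is the best the pool ever gets, yet each leftover process wants more cpu.
On the post-grant state, proc-E, proc-F is a maximal run — nothing extends it. Verifying each step:
  pool = (3, 0)
  run proc-E (needs (3, 0), free (3, 0)); after release of (0, 1) the pool is (3, 1)
  run proc-F (needs (1, 1), free (3, 1)); after release of (3, 0) the pool is (6, 1)
  blocked: proc-H wants (0, 4), pool (6, 1) — not enough cpu
  blocked: proc-G wants (2, 3), pool (6, 1) — not enough cpu
  blocked: proc-I wants (5, 3), pool (6, 1) — not enough cpu
Processes that could never finish after the grant: proc-H, proc-G and proc-I.


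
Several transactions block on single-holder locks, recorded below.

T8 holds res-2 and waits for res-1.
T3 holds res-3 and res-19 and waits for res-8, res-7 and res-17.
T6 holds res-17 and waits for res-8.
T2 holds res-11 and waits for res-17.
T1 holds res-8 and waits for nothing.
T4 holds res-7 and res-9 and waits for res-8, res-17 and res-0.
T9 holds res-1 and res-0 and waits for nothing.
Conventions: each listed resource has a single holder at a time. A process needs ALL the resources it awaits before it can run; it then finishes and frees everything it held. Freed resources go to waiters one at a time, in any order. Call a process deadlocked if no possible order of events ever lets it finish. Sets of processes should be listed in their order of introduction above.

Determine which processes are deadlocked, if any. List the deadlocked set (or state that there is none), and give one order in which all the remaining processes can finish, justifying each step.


The deadlocked set is empty.
Key observation: every chain of waits terminates; starting from the processes that wait on nothing, all the rest unlock in turn.
A valid finishing order for the others: T9, T8, T1, T6, T2, T4, T3.
Verifying each step:
  T9 waits on nothing -> runs at once and releases res-1 and res-0
  T8 waits on res-1 — all released -> runs and releases res-2
  T1 waits on nothing -> runs at once and releases res-8
  T6 waits on res-8 — all released -> runs and releases res-17
  T2 waits on res-17 — all released -> runs and releases res-11
  T4 waits on res-8, res-17 and res-0 — all released -> runs and releases res-7 and res-9
  T3 waits on res-8, res-7 and res-17 — all released -> runs and releases res-3 and res-19


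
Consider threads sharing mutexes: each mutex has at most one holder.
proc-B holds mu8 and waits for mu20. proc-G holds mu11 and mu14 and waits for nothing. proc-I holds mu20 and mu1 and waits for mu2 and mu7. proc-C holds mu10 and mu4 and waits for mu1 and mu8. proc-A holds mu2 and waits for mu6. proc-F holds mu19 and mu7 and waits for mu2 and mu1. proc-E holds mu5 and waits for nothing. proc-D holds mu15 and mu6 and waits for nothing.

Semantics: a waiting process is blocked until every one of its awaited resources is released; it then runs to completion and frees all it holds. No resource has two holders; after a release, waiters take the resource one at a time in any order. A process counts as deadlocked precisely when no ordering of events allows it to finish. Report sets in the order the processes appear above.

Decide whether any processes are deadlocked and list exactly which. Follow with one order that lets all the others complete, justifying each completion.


Deadlocked: proc-B, proc-I, proc-C and proc-F.
Key observation: nobody on the ring proc-I -> proc-F -> proc-I can start until another member finishes, which never happens; proc-B and proc-C wait into the deadlock from upstream.
A valid finishing order for the others: proc-D, proc-A, proc-G, proc-E.
Step-by-step check:
  proc-D waits on nothing -> runs at once and releases mu15 and mu6
  proc-A: everything it awaited (mu6) is free; runs, freeing mu2
  proc-G waits on nothing -> runs at once and releases mu11 and mu14
  proc-E waits on nothing -> runs at once and releases mu5


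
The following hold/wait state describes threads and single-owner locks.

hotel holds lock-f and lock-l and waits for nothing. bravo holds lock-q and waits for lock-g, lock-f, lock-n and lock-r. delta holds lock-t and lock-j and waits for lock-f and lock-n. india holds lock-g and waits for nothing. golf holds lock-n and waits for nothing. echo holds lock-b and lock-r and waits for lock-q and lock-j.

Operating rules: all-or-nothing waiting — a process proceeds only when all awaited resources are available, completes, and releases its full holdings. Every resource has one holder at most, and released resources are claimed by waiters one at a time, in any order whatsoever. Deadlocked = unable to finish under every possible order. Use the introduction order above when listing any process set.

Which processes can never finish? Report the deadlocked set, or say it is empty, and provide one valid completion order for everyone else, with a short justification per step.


Deadlocked: bravo and echo.
Key observation: nobody on the ring bravo -> echo -> bravo can start until another member finishes, which never happens; no other process is dragged down with it.
A valid finishing order for the others: india, golf, hotel, delta.
Walking it through:
  india: no waits; runs immediately, freeing lock-g
  golf: no waits; runs immediately, freeing lock-n
  hotel: no waits; runs immediately, freeing lock-f and lock-l
  run delta (all its waits — lock-f and lock-n — are resolved); releases lock-t and lock-j


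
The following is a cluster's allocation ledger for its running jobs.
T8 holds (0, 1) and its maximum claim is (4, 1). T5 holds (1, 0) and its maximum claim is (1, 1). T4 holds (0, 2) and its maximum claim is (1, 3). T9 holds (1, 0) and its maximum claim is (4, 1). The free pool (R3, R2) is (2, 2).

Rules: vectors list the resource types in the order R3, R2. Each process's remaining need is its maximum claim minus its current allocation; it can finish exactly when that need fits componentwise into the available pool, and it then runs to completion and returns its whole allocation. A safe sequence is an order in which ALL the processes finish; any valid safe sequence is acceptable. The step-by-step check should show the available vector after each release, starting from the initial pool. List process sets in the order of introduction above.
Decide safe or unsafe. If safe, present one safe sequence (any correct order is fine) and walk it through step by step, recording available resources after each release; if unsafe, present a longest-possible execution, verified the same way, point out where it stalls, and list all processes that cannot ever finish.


SAFE, for example via the order T5, T9, T8, T4.
Key observation: at T9 the run first touches a limit — (3, 1) against (3, 2), exact on a resource it actually requests.
Check, step by step:
  pool = (2, 2)
  T5: need (0, 1) fits (2, 2); releases (1, 0), pool now (3, 2)
  T9: need (3, 1) fits (3, 2); releases (1, 0), pool now (4, 2)
  T8: need (4, 0) fits (4, 2); releases (0, 1), pool now (4, 3)
  T4: need (1, 1) fits (4, 3); releases (0, 2), pool now (4, 5)


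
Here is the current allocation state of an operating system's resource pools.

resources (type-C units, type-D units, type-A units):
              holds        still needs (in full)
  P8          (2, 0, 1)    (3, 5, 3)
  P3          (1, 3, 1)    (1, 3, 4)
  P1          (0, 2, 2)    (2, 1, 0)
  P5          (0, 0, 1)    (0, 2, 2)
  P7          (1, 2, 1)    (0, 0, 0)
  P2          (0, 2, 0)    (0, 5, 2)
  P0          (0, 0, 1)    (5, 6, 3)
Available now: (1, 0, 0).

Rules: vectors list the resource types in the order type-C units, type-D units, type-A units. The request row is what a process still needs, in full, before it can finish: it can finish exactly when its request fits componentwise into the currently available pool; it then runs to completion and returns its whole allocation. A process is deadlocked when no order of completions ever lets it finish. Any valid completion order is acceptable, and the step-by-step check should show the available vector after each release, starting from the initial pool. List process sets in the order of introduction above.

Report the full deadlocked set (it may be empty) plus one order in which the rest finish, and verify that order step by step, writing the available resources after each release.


Nothing here is deadlocked.
Key observation: the pool covers P7 at once, and every later process fits after earlier releases.
One completion order for the rest: P7, P1, P5, P3, P8, P2, P0. Check, step by step:
  pool = (1, 0, 0)
  P7: need (0, 0, 0) fits (1, 0, 0); releases (1, 2, 1), pool now (2, 2, 1)
  P1: need (2, 1, 0) fits (2, 2, 1); releases (0, 2, 2), pool now (2, 4, 3)
  P5: need (0, 2, 2) fits (2, 4, 3); releases (0, 0, 1), pool now (2, 4, 4)
  P3: need (1, 3, 4) fits (2, 4, 4); releases (1, 3, 1), pool now (3, 7, 5)
  P8: need (3, 5, 3) fits (3, 7, 5); releases (2, 0, 1), pool now (5, 7, 6)
  P2: need (0, 5, 2) fits (5, 7, 6); releases (0, 2, 0), pool now (5, 9, 6)
  P0: need (5, 6, 3) fits (5, 9, 6); releases (0, 0, 1), pool now (5, 9, 7)


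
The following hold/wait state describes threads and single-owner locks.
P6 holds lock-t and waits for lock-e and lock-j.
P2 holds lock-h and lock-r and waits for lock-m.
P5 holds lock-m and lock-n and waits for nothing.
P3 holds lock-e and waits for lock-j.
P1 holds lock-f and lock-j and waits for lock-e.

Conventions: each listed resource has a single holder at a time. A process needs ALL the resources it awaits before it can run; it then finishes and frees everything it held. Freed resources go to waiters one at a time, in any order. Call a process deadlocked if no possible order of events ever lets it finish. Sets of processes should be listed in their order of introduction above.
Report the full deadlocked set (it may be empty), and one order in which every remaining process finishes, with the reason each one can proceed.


Deadlocked: P6, P3 and P1.
Key observation: the loop P3 -> P1 -> P3 blocks itself forever; P6 waits into the deadlock from upstream.
One completion order for the rest: P5, P2.
Step-by-step check:
  P5 waits on nothing -> runs at once and releases lock-m and lock-n
  run P2 (all its waits — lock-m — are resolved); releases lock-h and lock-r


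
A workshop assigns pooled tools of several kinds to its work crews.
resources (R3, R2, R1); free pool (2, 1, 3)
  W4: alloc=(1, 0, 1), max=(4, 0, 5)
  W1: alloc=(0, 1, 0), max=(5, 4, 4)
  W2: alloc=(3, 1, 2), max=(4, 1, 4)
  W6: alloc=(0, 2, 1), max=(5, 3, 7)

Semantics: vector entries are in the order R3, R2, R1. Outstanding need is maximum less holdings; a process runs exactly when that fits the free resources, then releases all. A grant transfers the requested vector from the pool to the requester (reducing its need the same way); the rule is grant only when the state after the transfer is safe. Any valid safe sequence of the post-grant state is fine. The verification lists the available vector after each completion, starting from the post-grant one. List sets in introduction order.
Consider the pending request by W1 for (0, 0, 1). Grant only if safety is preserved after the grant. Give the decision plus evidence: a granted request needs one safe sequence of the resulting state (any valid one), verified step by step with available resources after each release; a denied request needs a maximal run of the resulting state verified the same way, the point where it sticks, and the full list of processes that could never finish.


DENY: after the grant no complete ordering would exist.
Key observation: after W2, W4 the pool peaks at (6, 2, 5), and each blocked process is short somewhere: W1 on R2; W6 on R1.
After a pretend grant, a maximal execution: W2, W4 — then nothing else fits. Check, step by step:
  pool = (2, 1, 2)
  W2 needs (1, 0, 2) <= (2, 1, 2) -> finishes; pool += (3, 1, 2) = (5, 2, 4)
  W4 needs (3, 0, 4) <= (5, 2, 4) -> finishes; pool += (1, 0, 1) = (6, 2, 5)
  W1 cannot run: need (5, 3, 3) vs free (6, 2, 5) (insufficient R2)
  W6 cannot run: need (5, 1, 6) vs free (6, 2, 5) (insufficient R1)
Had the request been granted, W1 and W6 could never finish.


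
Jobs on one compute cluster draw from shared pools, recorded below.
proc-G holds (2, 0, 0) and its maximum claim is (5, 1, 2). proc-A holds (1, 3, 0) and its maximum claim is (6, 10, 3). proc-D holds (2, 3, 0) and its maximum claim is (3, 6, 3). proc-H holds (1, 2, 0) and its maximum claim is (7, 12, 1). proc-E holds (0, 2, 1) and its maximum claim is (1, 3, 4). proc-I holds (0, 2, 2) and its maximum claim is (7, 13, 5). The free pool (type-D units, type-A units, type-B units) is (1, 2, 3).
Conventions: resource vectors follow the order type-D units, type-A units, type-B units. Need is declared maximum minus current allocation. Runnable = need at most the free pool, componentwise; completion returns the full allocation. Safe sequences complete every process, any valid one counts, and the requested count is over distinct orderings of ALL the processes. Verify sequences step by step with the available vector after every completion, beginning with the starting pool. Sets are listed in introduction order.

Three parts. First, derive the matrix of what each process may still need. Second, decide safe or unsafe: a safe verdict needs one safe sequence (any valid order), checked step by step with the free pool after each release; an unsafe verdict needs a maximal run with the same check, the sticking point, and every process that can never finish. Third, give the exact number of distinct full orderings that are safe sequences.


(1) Need matrix, components ordered type-D units, type-A units, type-B units:
  proc-G: (3, 1, 2)
  proc-A: (5, 7, 3)
  proc-D: (1, 3, 3)
  proc-H: (6, 10, 1)
  proc-E: (1, 1, 3)
  proc-I: (7, 11, 3)
(2) The state is SAFE; one workable sequence: proc-E, proc-D, proc-G, proc-A, proc-H, proc-I.
Key observation: the first exact fit in this order is proc-E — it needs (1, 1, 3) with (1, 2, 3) free, meeting a requested resource to the last unit.
Walking it through:
  pool = (1, 2, 3)
  proc-E needs (1, 1, 3) <= (1, 2, 3) -> finishes; pool += (0, 2, 1) = (1, 4, 4)
  proc-D needs (1, 3, 3) <= (1, 4, 4) -> finishes; pool += (2, 3, 0) = (3, 7, 4)
  proc-G needs (3, 1, 2) <= (3, 7, 4) -> finishes; pool += (2, 0, 0) = (5, 7, 4)
  proc-A needs (5, 7, 3) <= (5, 7, 4) -> finishes; pool += (1, 3, 0) = (6, 10, 4)
  proc-H needs (6, 10, 1) <= (6, 10, 4) -> finishes; pool += (1, 2, 0) = (7, 12, 4)
  proc-I needs (7, 11, 3) <= (7, 12, 4) -> finishes; pool += (0, 2, 2) = (7, 14, 6)
(3) Exactly 1 of the possible complete orderings is a safe sequence.
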